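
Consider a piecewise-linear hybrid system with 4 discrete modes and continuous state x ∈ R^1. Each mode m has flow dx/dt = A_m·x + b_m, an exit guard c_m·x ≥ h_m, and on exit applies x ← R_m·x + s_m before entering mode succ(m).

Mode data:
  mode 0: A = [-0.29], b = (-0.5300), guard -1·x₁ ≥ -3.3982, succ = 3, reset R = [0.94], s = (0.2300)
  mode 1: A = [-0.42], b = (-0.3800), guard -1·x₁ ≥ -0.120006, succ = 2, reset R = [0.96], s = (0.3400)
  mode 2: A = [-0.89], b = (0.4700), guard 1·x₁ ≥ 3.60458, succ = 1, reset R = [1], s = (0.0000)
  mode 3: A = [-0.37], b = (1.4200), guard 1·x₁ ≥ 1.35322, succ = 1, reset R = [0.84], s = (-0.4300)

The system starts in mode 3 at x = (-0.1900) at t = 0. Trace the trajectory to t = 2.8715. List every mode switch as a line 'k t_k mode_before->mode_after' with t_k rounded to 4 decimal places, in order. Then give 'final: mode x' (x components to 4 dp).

1 1.3057 3->1
2 2.3835 1->2
final: 2 0.4809

Mode 3: guard c·x = 1.3532 hit at Δt = 1.3057 (t = 1.3057), x⁻ = (1.3532) → reset → x⁺ = (0.7067), jump to mode 1
Mode 1: guard c·x = -0.1200 hit at Δt = 1.0778 (t = 2.3835), x⁻ = (0.1200) → reset → x⁺ = (0.4552), jump to mode 2
Mode 2: flow for 0.4880 to horizon, guard not reached → x = (0.4809)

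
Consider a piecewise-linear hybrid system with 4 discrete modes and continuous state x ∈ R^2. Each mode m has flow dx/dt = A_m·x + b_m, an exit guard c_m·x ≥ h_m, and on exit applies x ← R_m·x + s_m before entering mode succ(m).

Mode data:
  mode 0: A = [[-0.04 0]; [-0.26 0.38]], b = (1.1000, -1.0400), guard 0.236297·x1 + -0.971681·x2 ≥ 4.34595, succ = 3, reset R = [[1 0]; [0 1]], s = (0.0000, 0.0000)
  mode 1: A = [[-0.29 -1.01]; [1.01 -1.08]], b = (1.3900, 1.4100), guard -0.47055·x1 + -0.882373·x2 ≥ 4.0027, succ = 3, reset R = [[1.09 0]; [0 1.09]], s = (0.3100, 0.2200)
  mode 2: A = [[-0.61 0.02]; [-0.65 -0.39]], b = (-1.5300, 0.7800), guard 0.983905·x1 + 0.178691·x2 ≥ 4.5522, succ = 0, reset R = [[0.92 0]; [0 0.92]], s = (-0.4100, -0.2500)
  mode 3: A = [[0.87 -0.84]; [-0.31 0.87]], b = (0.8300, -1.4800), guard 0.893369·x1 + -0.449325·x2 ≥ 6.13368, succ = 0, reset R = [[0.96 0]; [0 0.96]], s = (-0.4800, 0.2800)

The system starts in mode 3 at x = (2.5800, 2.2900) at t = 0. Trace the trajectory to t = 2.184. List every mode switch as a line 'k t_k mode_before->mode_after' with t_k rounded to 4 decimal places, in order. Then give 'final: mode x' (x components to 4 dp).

1 1.4589 3->0
final: 0 6.8937 -1.4659

Mode 3: guard c·x = 6.1337 hit at Δt = 1.4589 (t = 1.4589), x⁻ = (7.0493, 0.3648) → reset → x⁺ = (6.2873, 0.6302), jump to mode 0
Mode 0: flow for 0.7251 to horizon, guard not reached → x = (6.8937, -1.4659)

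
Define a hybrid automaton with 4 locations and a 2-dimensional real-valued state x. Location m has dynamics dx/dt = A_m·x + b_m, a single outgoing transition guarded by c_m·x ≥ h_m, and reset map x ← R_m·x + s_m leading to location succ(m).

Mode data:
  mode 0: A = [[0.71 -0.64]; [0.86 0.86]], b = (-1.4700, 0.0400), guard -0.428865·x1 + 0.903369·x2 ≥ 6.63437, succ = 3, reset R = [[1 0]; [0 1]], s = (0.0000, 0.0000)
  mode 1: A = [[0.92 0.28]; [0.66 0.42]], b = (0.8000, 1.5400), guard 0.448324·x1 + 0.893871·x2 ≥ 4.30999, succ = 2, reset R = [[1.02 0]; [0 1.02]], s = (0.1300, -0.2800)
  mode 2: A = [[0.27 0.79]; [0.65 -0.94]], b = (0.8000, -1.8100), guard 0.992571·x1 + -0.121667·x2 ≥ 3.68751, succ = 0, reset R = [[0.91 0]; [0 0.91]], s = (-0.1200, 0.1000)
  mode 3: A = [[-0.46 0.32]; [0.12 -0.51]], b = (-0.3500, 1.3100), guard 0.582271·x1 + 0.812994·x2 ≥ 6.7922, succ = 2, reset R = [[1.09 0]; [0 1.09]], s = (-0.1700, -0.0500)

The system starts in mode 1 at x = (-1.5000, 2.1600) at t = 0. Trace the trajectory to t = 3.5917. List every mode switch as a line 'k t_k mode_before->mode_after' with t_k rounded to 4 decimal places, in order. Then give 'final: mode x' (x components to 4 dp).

Mode 1: guard c·x = 4.3100 hit at Δt = 1.3826 (t = 1.3826), x⁻ = (-0.6532, 5.1493) → reset → x⁺ = (-0.5362, 4.9723), jump to mode 2
Mode 2: guard c·x = 3.6875 hit at Δt = 1.4040 (t = 2.7866), x⁻ = (3.8484, 1.0874) → reset → x⁺ = (3.3820, 1.0896), jump to mode 0
Mode 0: flow for 0.8051 to horizon, guard not reached → x = (2.4161, 5.3980)

1 1.3826 1->2
2 2.7866 2->0
final: 0 2.4161 5.3980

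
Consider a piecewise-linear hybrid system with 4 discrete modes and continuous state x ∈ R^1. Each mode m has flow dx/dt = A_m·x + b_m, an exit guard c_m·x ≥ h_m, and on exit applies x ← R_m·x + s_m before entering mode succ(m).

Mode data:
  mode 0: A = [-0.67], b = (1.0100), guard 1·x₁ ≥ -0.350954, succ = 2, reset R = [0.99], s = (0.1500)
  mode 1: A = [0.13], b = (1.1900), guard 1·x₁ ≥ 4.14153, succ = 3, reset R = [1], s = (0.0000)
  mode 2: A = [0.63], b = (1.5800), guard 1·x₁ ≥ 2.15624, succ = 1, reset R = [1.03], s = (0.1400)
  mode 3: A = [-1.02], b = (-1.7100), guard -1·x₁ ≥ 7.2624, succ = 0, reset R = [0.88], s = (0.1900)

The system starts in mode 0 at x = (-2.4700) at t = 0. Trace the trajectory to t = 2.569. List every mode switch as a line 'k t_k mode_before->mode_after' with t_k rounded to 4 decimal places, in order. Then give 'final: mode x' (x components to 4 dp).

Mode 0: guard c·x = -0.3510 hit at Δt = 1.1357 (t = 1.1357), x⁻ = (-0.3510) → reset → x⁺ = (-0.1974), jump to mode 2
Mode 2: guard c·x = 2.1562 hit at Δt = 1.1150 (t = 2.2507), x⁻ = (2.1562) → reset → x⁺ = (2.3609), jump to mode 1
Mode 1: flow for 0.3183 to horizon, guard not reached → x = (2.8474)

1 1.1357 0->2
2 2.2507 2->1
final: 1 2.8474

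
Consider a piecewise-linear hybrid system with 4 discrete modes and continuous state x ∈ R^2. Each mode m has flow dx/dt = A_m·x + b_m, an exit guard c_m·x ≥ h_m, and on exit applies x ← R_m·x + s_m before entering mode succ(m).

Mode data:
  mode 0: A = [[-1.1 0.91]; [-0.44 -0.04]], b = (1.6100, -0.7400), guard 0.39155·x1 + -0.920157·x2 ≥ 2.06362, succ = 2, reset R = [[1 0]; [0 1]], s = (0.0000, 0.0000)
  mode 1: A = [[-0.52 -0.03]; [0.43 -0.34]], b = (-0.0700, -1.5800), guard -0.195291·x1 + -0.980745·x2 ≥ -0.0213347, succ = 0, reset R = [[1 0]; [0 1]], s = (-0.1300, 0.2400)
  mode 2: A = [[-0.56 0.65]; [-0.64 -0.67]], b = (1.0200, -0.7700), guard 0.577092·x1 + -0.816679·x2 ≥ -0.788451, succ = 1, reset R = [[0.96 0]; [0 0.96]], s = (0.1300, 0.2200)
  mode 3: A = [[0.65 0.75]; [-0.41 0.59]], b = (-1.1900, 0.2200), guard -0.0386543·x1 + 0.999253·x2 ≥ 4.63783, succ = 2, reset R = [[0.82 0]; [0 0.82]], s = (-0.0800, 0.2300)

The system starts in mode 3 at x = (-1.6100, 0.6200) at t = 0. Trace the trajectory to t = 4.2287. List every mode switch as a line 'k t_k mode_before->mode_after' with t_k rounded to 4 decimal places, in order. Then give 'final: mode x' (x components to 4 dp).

1 1.4633 3->2
2 2.6190 2->1
3 3.6920 1->0
final: 0 0.7656 -0.3467

Mode 3: guard c·x = 4.6378 hit at Δt = 1.4633 (t = 1.4633), x⁻ = (-3.6224, 4.5012) → reset → x⁺ = (-3.0504, 3.9210), jump to mode 2
Mode 2: guard c·x = -0.7885 hit at Δt = 1.1557 (t = 2.6190), x⁻ = (0.7283, 1.4801) → reset → x⁺ = (0.8292, 1.6409), jump to mode 1
Mode 1: guard c·x = -0.0213 hit at Δt = 1.0730 (t = 3.6920), x⁻ = (0.4003, -0.0580) → reset → x⁺ = (0.2703, 0.1820), jump to mode 0
Mode 0: flow for 0.5367 to horizon, guard not reached → x = (0.7656, -0.3467)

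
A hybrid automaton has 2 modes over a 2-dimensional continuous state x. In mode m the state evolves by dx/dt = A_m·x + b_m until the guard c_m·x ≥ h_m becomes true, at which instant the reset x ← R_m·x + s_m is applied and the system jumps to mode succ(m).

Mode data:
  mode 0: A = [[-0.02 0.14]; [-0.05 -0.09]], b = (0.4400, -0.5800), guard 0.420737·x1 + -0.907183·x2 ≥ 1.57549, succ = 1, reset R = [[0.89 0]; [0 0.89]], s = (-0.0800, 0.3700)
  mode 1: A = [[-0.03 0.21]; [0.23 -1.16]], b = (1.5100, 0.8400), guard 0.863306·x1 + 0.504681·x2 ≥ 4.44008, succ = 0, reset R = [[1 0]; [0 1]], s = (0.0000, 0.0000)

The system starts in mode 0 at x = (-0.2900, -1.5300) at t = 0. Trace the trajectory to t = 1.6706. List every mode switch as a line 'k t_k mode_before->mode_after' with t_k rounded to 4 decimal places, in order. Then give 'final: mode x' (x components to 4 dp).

1 0.6605 0->1
final: 1 1.2099 0.2002

Mode 0: guard c·x = 1.5755 hit at Δt = 0.6605 (t = 0.6605), x⁻ = (-0.1509, -1.8067) → reset → x⁺ = (-0.2143, -1.2379), jump to mode 1
Mode 1: flow for 1.0101 to horizon, guard not reached → x = (1.2099, 0.2002)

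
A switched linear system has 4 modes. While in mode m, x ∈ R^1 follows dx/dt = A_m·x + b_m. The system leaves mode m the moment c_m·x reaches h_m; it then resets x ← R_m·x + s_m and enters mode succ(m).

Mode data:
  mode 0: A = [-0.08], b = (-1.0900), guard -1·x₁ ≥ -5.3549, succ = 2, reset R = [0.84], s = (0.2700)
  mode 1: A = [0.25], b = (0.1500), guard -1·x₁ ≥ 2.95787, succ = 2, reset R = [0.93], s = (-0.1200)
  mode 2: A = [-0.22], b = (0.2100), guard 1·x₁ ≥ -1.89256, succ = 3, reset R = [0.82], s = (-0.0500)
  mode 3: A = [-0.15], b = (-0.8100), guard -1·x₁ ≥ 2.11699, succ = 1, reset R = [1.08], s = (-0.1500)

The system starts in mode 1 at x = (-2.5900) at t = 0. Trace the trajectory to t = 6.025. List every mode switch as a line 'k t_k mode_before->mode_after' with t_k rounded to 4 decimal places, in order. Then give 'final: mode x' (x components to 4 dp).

Mode 1: guard c·x = 2.9579 hit at Δt = 0.6785 (t = 0.6785), x⁻ = (-2.9579) → reset → x⁺ = (-2.8708), jump to mode 2
Mode 2: guard c·x = -1.8926 hit at Δt = 1.3425 (t = 2.0210), x⁻ = (-1.8926) → reset → x⁺ = (-1.6019), jump to mode 3
Mode 3: guard c·x = 2.1170 hit at Δt = 0.9716 (t = 2.9926), x⁻ = (-2.1170) → reset → x⁺ = (-2.4363), jump to mode 1
Mode 1: guard c·x = 2.9579 hit at Δt = 0.9999 (t = 3.9925), x⁻ = (-2.9579) → reset → x⁺ = (-2.8708), jump to mode 2
Mode 2: guard c·x = -1.8926 hit at Δt = 1.3425 (t = 5.3350), x⁻ = (-1.8926) → reset → x⁺ = (-1.6019), jump to mode 3
Mode 3: flow for 0.6900 to horizon, guard not reached → x = (-1.9753)

1 0.6785 1->2
2 2.0210 2->3
3 2.9926 3->1
4 3.9925 1->2
5 5.3350 2->3
final: 3 -1.9753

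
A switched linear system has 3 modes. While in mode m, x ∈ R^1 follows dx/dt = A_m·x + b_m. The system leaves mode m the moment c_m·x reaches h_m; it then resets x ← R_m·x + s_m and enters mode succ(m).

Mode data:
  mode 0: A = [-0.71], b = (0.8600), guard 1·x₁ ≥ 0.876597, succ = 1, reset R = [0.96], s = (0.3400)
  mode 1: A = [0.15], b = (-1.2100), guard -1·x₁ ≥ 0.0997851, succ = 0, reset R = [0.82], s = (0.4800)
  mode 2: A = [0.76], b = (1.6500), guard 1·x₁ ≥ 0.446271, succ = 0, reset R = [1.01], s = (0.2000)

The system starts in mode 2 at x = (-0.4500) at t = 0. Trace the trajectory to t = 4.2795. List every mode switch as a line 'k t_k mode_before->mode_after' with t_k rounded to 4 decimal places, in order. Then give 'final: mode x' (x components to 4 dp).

Mode 2: guard c·x = 0.4463 hit at Δt = 0.5516 (t = 0.5516), x⁻ = (0.4463) → reset → x⁺ = (0.6507), jump to mode 0
Mode 0: guard c·x = 0.8766 hit at Δt = 0.7264 (t = 1.2780), x⁻ = (0.8766) → reset → x⁺ = (1.1815), jump to mode 1
Mode 1: guard c·x = 0.0998 hit at Δt = 1.1378 (t = 2.4158), x⁻ = (-0.0998) → reset → x⁺ = (0.3982), jump to mode 0
Mode 0: guard c·x = 0.8766 hit at Δt = 1.2503 (t = 3.6661), x⁻ = (0.8766) → reset → x⁺ = (1.1815), jump to mode 1
Mode 1: flow for 0.6134 to horizon, guard not reached → x = (0.5179)

1 0.5516 2->0
2 1.2780 0->1
3 2.4158 1->0
4 3.6661 0->1
final: 1 0.5179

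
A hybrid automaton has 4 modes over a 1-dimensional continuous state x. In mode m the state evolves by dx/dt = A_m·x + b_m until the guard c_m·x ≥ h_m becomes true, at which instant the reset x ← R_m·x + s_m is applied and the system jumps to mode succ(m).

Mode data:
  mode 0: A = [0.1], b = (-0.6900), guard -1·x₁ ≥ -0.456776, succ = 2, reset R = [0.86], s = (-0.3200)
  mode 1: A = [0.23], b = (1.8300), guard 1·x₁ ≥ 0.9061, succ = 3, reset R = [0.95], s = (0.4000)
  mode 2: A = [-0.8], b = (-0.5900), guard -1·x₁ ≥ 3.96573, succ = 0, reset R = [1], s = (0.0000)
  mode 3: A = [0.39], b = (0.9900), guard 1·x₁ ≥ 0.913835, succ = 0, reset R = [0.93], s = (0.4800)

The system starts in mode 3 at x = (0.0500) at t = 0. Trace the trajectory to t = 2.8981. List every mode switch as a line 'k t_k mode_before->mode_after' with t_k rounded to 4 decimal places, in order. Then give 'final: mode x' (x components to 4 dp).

Mode 3: guard c·x = 0.9138 hit at Δt = 0.7384 (t = 0.7384), x⁻ = (0.9138) → reset → x⁺ = (1.3299), jump to mode 0
Mode 0: guard c·x = -0.4568 hit at Δt = 1.4561 (t = 2.1945), x⁻ = (0.4568) → reset → x⁺ = (0.0728), jump to mode 2
Mode 2: flow for 0.7036 to horizon, guard not reached → x = (-0.2760)

1 0.7384 3->0
2 2.1945 0->2
final: 2 -0.2760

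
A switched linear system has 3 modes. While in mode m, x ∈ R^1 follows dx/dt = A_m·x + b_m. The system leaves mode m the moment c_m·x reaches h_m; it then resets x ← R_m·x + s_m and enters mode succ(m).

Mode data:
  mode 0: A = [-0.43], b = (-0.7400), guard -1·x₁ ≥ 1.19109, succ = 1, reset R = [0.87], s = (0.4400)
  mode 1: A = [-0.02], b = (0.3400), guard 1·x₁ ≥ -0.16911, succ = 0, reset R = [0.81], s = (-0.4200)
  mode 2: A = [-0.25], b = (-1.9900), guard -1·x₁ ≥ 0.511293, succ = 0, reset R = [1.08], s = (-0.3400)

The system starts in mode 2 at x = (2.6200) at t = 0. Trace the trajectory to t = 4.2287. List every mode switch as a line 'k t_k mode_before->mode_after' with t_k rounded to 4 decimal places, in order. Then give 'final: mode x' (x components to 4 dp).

1 1.4037 2->0
2 2.4440 0->1
3 3.6727 1->0
final: 0 -0.8045

Mode 2: guard c·x = 0.5113 hit at Δt = 1.4037 (t = 1.4037), x⁻ = (-0.5113) → reset → x⁺ = (-0.8922), jump to mode 0
Mode 0: guard c·x = 1.1911 hit at Δt = 1.0403 (t = 2.4440), x⁻ = (-1.1911) → reset → x⁺ = (-0.5962), jump to mode 1
Mode 1: guard c·x = -0.1691 hit at Δt = 1.2287 (t = 3.6727), x⁻ = (-0.1691) → reset → x⁺ = (-0.5570), jump to mode 0
Mode 0: flow for 0.5560 to horizon, guard not reached → x = (-0.8045)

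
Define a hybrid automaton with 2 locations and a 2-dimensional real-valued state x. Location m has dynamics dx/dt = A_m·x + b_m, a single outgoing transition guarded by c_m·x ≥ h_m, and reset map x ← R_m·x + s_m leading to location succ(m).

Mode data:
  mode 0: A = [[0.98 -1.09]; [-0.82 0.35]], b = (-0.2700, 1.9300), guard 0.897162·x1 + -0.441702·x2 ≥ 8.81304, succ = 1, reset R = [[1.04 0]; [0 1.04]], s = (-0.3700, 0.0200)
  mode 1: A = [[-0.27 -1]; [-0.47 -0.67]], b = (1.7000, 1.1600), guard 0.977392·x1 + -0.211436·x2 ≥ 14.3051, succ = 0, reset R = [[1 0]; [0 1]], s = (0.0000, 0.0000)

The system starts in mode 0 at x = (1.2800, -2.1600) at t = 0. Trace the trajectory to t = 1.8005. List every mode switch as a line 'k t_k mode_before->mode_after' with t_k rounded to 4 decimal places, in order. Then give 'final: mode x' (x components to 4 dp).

1 0.9939 0->1
final: 1 10.5989 -4.5951

Mode 0: guard c·x = 8.8130 hit at Δt = 0.9939 (t = 0.9939), x⁻ = (7.7044, -4.3038) → reset → x⁺ = (7.6425, -4.4559), jump to mode 1
Mode 1: flow for 0.8066 to horizon, guard not reached → x = (10.5989, -4.5951)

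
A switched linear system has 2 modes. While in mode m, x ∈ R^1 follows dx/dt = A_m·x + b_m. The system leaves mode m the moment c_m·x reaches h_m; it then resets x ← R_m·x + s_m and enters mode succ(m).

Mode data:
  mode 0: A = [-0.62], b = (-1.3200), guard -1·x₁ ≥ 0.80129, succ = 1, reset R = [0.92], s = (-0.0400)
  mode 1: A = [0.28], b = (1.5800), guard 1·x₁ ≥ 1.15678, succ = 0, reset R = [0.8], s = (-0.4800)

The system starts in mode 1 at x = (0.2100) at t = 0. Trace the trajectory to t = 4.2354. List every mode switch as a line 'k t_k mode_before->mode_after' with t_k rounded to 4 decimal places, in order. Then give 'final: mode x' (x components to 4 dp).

1 0.5355 1->0
2 1.6035 0->1
3 2.7987 1->0
4 3.8667 0->1
final: 1 -0.2481

Mode 1: guard c·x = 1.1568 hit at Δt = 0.5355 (t = 0.5355), x⁻ = (1.1568) → reset → x⁺ = (0.4454), jump to mode 0
Mode 0: guard c·x = 0.8013 hit at Δt = 1.0680 (t = 1.6035), x⁻ = (-0.8013) → reset → x⁺ = (-0.7772), jump to mode 1
Mode 1: guard c·x = 1.1568 hit at Δt = 1.1952 (t = 2.7987), x⁻ = (1.1568) → reset → x⁺ = (0.4454), jump to mode 0
Mode 0: guard c·x = 0.8013 hit at Δt = 1.0680 (t = 3.8667), x⁻ = (-0.8013) → reset → x⁺ = (-0.7772), jump to mode 1
Mode 1: flow for 0.3687 to horizon, guard not reached → x = (-0.2481)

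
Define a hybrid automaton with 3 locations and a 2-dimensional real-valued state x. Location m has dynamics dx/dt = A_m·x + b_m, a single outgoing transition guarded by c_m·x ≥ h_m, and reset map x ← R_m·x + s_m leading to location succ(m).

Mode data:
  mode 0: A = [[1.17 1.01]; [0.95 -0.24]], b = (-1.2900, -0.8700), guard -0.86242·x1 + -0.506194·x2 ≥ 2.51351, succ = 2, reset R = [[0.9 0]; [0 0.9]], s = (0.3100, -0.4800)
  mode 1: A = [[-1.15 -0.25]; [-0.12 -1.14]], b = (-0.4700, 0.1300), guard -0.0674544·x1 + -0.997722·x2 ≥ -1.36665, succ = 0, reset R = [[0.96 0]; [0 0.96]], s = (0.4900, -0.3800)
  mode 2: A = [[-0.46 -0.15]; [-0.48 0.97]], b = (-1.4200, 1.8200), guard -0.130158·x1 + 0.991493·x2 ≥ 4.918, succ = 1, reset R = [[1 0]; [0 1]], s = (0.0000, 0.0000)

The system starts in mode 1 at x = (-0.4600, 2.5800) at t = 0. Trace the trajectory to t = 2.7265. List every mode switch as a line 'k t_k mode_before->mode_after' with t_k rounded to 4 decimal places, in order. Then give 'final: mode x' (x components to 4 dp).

1 0.5828 1->0
2 1.6570 0->2
final: 2 -2.3287 1.6270

Mode 1: guard c·x = -1.3666 hit at Δt = 0.5828 (t = 0.5828), x⁻ = (-0.6332, 1.4126) → reset → x⁺ = (-0.1179, 0.9761), jump to mode 0
Mode 0: guard c·x = 2.5135 hit at Δt = 1.0742 (t = 1.6570), x⁻ = (-2.3913, -0.8914) → reset → x⁺ = (-1.8421, -1.2823), jump to mode 2
Mode 2: flow for 1.0695 to horizon, guard not reached → x = (-2.3287, 1.6270)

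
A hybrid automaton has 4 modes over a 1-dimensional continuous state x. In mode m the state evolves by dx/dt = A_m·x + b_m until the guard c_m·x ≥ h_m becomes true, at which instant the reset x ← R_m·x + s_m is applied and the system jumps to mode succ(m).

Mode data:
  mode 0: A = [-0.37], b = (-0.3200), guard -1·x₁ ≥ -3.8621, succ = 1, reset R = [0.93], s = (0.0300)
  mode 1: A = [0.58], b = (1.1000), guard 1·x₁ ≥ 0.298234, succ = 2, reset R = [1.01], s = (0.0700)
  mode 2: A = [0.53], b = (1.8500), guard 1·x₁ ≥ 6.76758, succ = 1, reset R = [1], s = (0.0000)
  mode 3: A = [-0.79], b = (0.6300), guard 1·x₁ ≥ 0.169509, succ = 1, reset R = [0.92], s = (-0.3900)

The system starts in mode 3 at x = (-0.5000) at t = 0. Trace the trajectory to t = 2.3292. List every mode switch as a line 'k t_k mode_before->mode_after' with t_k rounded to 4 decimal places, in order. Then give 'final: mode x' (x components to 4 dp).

1 0.9186 3->1
2 1.3975 1->2
final: 2 2.8371

Mode 3: guard c·x = 0.1695 hit at Δt = 0.9186 (t = 0.9186), x⁻ = (0.1695) → reset → x⁺ = (-0.2341), jump to mode 1
Mode 1: guard c·x = 0.2982 hit at Δt = 0.4789 (t = 1.3975), x⁻ = (0.2982) → reset → x⁺ = (0.3712), jump to mode 2
Mode 2: flow for 0.9317 to horizon, guard not reached → x = (2.8371)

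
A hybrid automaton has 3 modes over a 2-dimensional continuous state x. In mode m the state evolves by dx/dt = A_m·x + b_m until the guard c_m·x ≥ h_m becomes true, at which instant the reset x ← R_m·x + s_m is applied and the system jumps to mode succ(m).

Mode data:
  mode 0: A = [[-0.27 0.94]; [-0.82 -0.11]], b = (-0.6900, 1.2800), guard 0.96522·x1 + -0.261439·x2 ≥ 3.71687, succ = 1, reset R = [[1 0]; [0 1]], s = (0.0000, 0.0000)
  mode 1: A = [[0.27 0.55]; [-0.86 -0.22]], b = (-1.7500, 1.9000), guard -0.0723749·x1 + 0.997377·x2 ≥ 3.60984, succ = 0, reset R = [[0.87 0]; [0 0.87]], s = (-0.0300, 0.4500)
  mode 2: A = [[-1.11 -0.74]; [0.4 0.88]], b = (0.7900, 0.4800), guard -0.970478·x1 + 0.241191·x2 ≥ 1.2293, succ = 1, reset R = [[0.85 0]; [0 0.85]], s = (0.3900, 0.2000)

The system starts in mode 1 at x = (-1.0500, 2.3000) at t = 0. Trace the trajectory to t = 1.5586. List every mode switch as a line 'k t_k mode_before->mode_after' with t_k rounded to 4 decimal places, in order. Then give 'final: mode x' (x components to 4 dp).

Mode 1: guard c·x = 3.6098 hit at Δt = 0.5341 (t = 0.5341), x⁻ = (-1.3019, 3.5249) → reset → x⁺ = (-1.1627, 3.5166), jump to mode 0
Mode 0: flow for 1.0245 to horizon, guard not reached → x = (1.8798, 4.0511)

1 0.5341 1->0
final: 0 1.8798 4.0511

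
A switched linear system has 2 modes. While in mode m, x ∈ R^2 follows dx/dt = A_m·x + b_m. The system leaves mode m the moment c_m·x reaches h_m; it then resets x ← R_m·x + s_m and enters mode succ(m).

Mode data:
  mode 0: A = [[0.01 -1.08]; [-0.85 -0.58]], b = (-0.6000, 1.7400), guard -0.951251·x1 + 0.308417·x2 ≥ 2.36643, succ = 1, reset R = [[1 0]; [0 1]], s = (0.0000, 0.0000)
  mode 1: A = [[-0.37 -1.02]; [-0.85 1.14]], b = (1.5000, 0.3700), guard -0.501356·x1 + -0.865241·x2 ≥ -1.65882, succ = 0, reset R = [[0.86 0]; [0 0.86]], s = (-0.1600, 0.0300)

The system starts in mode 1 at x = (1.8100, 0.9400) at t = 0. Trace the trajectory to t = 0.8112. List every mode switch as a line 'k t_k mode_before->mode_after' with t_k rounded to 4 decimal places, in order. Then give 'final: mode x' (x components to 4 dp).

1 0.4535 1->0
final: 0 0.8221 0.9131

Mode 1: guard c·x = -1.6588 hit at Δt = 0.4535 (t = 0.4535), x⁻ = (1.7662, 0.8938) → reset → x⁺ = (1.3590, 0.7986), jump to mode 0
Mode 0: flow for 0.3577 to horizon, guard not reached → x = (0.8221, 0.9131)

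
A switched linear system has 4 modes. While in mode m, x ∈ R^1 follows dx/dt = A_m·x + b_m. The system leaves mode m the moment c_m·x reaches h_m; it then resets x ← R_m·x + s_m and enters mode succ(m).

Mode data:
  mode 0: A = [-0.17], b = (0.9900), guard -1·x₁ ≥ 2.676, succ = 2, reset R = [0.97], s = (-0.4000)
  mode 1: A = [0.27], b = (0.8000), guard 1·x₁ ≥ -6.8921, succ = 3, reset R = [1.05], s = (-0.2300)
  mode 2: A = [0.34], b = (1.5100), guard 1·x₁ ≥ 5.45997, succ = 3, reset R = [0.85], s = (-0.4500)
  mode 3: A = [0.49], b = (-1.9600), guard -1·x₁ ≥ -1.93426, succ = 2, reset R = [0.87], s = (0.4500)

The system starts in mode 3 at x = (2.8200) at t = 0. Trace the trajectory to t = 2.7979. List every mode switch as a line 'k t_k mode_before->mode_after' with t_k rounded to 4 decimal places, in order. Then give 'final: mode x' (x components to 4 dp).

1 1.1428 3->2
2 2.3473 2->3
final: 3 4.2382

Mode 3: guard c·x = -1.9343 hit at Δt = 1.1428 (t = 1.1428), x⁻ = (1.9343) → reset → x⁺ = (2.1328), jump to mode 2
Mode 2: guard c·x = 5.4600 hit at Δt = 1.2045 (t = 2.3473), x⁻ = (5.4600) → reset → x⁺ = (4.1910), jump to mode 3
Mode 3: flow for 0.4506 to horizon, guard not reached → x = (4.2382)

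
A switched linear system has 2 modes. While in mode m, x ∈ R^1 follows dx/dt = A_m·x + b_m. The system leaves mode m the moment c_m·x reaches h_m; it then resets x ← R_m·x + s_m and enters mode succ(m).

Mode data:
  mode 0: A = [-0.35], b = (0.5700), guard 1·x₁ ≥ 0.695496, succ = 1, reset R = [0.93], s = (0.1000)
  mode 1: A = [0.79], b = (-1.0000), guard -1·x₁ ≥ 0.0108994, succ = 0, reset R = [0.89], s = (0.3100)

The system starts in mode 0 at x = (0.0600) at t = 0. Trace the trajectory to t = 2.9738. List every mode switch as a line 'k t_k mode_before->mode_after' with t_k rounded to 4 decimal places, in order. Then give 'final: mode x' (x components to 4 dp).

1 1.4841 0->1
2 2.6235 1->0
final: 0 0.4536

Mode 0: guard c·x = 0.6955 hit at Δt = 1.4841 (t = 1.4841), x⁻ = (0.6955) → reset → x⁺ = (0.7468), jump to mode 1
Mode 1: guard c·x = 0.0109 hit at Δt = 1.1394 (t = 2.6235), x⁻ = (-0.0109) → reset → x⁺ = (0.3003), jump to mode 0
Mode 0: flow for 0.3503 to horizon, guard not reached → x = (0.4536)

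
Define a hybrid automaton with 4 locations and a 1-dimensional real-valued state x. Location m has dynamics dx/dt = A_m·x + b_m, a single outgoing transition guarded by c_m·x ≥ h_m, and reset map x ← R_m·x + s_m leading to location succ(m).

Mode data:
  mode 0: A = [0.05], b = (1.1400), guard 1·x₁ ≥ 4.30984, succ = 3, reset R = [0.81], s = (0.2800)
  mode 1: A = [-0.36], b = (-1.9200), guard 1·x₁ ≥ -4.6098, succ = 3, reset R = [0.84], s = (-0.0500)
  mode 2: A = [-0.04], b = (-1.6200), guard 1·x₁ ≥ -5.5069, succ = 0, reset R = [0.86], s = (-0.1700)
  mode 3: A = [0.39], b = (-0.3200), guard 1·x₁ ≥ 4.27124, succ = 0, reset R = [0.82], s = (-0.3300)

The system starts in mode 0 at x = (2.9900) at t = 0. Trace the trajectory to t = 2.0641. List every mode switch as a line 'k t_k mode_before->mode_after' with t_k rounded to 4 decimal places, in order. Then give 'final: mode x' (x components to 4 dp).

Mode 0: guard c·x = 4.3098 hit at Δt = 0.9982 (t = 0.9982), x⁻ = (4.3098) → reset → x⁺ = (3.7710), jump to mode 3
Mode 3: guard c·x = 4.2712 hit at Δt = 0.4016 (t = 1.3998), x⁻ = (4.2712) → reset → x⁺ = (3.1724), jump to mode 0
Mode 0: flow for 0.6643 to horizon, guard not reached → x = (4.0496)

1 0.9982 0->3
2 1.3998 3->0
final: 0 4.0496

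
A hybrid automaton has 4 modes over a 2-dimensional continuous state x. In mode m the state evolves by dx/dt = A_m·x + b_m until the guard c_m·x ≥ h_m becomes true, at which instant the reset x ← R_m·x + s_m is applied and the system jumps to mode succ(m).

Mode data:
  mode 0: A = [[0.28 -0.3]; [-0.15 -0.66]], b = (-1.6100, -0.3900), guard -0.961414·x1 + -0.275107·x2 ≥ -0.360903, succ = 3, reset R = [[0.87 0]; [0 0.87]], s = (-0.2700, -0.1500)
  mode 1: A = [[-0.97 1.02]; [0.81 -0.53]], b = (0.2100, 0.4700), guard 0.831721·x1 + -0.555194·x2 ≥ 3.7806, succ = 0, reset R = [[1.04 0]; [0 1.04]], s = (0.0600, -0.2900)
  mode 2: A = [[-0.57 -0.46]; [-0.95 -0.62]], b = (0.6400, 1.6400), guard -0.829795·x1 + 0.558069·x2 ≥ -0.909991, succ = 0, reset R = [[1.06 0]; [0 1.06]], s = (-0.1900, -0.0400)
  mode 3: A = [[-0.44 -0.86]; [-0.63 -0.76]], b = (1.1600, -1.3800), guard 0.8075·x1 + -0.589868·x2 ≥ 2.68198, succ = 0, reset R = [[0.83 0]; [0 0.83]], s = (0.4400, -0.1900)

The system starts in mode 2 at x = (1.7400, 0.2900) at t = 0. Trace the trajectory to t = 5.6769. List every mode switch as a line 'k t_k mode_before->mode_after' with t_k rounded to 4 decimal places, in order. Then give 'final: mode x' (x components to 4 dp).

1 1.2090 2->0
2 1.7895 0->3
3 3.0486 3->0
4 4.8757 0->3
final: 3 1.8965 -1.8954

Mode 2: guard c·x = -0.9100 hit at Δt = 1.2090 (t = 1.2090), x⁻ = (1.3206, 0.3331) → reset → x⁺ = (1.2099, 0.3131), jump to mode 0
Mode 0: guard c·x = -0.3609 hit at Δt = 0.5805 (t = 1.7895), x⁻ = (0.3842, -0.0309) → reset → x⁺ = (0.0643, -0.1768), jump to mode 3
Mode 3: guard c·x = 2.6820 hit at Δt = 1.2591 (t = 3.0486), x⁻ = (2.0265, -1.7726) → reset → x⁺ = (2.1220, -1.6612), jump to mode 0
Mode 0: guard c·x = -0.3609 hit at Δt = 1.8271 (t = 4.8757), x⁻ = (0.6978, -1.1269) → reset → x⁺ = (0.3371, -1.1304), jump to mode 3
Mode 3: flow for 0.8012 to horizon, guard not reached → x = (1.8965, -1.8954)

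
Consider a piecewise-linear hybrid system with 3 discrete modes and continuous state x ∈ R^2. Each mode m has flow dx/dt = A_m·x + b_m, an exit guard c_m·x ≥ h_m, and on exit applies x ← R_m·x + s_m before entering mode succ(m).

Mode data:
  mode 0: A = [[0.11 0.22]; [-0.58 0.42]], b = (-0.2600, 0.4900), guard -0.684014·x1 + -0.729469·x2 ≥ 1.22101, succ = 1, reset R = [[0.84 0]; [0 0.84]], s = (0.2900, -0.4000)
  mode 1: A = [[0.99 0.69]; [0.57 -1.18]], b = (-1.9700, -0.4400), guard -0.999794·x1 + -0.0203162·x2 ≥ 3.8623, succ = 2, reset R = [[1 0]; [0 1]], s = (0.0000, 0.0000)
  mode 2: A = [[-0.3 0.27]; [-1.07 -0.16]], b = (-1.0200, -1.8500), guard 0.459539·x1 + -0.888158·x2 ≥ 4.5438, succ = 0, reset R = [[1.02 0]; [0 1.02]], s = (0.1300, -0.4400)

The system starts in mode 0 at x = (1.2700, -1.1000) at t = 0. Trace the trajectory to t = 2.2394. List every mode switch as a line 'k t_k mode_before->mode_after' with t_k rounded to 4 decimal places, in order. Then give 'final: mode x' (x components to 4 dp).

Mode 0: guard c·x = 1.2210 hit at Δt = 1.4451 (t = 1.4451), x⁻ = (0.5246, -2.1657) → reset → x⁺ = (0.7306, -2.2192), jump to mode 1
Mode 1: flow for 0.7943 to horizon, guard not reached → x = (-2.1544, -1.3272)

1 1.4451 0->1
final: 1 -2.1544 -1.3272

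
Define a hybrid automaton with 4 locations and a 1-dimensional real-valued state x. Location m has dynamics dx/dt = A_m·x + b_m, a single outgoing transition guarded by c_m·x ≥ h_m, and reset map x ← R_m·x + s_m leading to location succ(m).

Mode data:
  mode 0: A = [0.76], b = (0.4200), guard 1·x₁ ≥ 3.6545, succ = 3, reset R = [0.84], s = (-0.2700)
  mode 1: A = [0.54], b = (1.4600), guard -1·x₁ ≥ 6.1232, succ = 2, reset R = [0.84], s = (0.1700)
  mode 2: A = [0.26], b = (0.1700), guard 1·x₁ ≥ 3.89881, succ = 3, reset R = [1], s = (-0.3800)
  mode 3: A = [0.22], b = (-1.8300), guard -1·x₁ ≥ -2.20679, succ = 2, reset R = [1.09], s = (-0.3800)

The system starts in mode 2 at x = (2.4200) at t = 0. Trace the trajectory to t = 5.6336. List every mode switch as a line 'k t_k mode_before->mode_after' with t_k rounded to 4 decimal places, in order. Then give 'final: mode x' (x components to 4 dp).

1 1.5107 2->3
2 2.6092 3->2
3 4.6483 2->3
final: 3 2.3571

Mode 2: guard c·x = 3.8988 hit at Δt = 1.5107 (t = 1.5107), x⁻ = (3.8988) → reset → x⁺ = (3.5188), jump to mode 3
Mode 3: guard c·x = -2.2068 hit at Δt = 1.0985 (t = 2.6092), x⁻ = (2.2068) → reset → x⁺ = (2.0254), jump to mode 2
Mode 2: guard c·x = 3.8988 hit at Δt = 2.0391 (t = 4.6483), x⁻ = (3.8988) → reset → x⁺ = (3.5188), jump to mode 3
Mode 3: flow for 0.9853 to horizon, guard not reached → x = (2.3571)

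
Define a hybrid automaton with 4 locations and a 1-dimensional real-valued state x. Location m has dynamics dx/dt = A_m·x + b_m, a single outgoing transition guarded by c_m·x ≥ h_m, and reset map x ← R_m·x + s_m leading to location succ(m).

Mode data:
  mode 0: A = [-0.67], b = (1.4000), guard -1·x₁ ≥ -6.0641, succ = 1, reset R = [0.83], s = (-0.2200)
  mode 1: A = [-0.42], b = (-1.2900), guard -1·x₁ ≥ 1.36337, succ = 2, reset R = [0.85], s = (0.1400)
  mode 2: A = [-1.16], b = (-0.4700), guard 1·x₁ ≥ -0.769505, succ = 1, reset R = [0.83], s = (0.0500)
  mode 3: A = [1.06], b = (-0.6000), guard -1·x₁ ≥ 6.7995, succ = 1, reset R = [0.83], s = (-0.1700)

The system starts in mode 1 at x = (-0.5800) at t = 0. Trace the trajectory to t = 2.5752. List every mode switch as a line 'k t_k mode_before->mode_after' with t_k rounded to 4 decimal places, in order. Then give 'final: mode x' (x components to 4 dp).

1 0.8988 1->2
2 1.3483 2->1
3 2.2388 1->2
final: 2 -0.8206

Mode 1: guard c·x = 1.3634 hit at Δt = 0.8988 (t = 0.8988), x⁻ = (-1.3634) → reset → x⁺ = (-1.0189), jump to mode 2
Mode 2: guard c·x = -0.7695 hit at Δt = 0.4495 (t = 1.3483), x⁻ = (-0.7695) → reset → x⁺ = (-0.5887), jump to mode 1
Mode 1: guard c·x = 1.3634 hit at Δt = 0.8905 (t = 2.2388), x⁻ = (-1.3634) → reset → x⁺ = (-1.0189), jump to mode 2
Mode 2: flow for 0.3364 to horizon, guard not reached → x = (-0.8206)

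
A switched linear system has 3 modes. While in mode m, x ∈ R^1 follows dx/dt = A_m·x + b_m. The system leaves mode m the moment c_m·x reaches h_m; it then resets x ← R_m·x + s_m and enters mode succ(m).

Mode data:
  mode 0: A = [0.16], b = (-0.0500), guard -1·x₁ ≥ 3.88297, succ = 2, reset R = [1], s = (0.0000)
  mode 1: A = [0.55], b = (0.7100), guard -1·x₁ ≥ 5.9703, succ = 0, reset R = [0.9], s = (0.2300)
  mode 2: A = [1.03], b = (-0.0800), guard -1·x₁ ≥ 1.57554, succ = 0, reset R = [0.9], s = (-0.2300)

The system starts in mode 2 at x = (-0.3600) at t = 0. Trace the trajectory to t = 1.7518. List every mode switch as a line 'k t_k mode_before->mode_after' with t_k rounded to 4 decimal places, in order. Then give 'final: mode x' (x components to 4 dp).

1 1.2903 2->0
final: 0 -1.7982

Mode 2: guard c·x = 1.5755 hit at Δt = 1.2903 (t = 1.2903), x⁻ = (-1.5755) → reset → x⁺ = (-1.6480), jump to mode 0
Mode 0: flow for 0.4615 to horizon, guard not reached → x = (-1.7982)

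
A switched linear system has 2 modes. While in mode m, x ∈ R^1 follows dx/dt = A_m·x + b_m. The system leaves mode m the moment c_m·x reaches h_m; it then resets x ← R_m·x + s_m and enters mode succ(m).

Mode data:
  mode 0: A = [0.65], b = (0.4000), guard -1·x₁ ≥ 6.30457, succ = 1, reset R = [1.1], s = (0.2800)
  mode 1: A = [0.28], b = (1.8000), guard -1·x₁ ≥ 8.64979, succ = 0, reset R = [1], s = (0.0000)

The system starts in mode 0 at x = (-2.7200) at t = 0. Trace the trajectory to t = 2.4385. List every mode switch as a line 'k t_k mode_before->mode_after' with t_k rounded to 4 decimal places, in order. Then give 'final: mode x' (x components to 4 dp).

Mode 0: guard c·x = 6.3046 hit at Δt = 1.5299 (t = 1.5299), x⁻ = (-6.3046) → reset → x⁺ = (-6.6550), jump to mode 1
Mode 1: flow for 0.9086 to horizon, guard not reached → x = (-6.7206)

1 1.5299 0->1
final: 1 -6.7206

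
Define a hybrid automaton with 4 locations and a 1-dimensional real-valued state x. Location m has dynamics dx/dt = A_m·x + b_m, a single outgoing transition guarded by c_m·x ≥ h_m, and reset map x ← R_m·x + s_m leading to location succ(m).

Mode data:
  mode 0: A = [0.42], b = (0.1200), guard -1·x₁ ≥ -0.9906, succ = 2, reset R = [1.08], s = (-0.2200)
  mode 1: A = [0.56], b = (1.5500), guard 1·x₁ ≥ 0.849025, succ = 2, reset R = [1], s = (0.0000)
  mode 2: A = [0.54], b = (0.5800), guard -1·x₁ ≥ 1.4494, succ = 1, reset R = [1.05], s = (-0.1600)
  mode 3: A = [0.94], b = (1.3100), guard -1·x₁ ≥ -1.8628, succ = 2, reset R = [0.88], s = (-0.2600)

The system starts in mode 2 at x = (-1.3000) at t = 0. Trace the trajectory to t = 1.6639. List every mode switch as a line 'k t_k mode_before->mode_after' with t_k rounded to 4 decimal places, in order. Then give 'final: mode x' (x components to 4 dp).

Mode 2: guard c·x = 1.4494 hit at Δt = 0.9400 (t = 0.9400), x⁻ = (-1.4494) → reset → x⁺ = (-1.6819), jump to mode 1
Mode 1: flow for 0.7239 to horizon, guard not reached → x = (-1.1390)

1 0.9400 2->1
final: 1 -1.1390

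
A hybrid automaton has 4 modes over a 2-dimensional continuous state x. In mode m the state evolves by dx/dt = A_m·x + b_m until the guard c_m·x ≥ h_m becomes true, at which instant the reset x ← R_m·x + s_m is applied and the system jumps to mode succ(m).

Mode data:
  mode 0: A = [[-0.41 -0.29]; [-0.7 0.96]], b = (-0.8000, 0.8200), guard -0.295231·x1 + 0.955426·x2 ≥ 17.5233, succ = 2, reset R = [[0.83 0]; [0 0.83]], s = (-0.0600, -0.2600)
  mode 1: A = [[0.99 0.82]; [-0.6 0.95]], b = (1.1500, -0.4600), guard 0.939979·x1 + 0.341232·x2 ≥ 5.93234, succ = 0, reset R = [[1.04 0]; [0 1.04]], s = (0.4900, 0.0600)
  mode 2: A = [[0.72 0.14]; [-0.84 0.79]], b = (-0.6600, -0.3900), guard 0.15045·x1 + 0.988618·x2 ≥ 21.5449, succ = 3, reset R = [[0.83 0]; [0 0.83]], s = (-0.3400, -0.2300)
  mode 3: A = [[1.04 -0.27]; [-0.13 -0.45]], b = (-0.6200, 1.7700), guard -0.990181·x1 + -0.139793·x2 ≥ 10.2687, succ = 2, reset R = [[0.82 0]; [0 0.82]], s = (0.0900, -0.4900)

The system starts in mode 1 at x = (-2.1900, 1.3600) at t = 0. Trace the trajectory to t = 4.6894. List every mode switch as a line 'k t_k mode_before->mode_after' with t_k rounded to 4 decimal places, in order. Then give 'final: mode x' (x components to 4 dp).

Mode 1: guard c·x = 5.9323 hit at Δt = 1.5785 (t = 1.5785), x⁻ = (3.7961, 6.9282) → reset → x⁺ = (4.4379, 7.2653), jump to mode 0
Mode 0: guard c·x = 17.5233 hit at Δt = 1.0351 (t = 2.6136), x⁻ = (-0.6804, 18.1306) → reset → x⁺ = (-0.6247, 14.7884), jump to mode 2
Mode 2: guard c·x = 21.5449 hit at Δt = 0.4938 (t = 3.1074), x⁻ = (0.2008, 21.7624) → reset → x⁺ = (-0.1733, 17.8328), jump to mode 3
Mode 3: guard c·x = 10.2687 hit at Δt = 1.2083 (t = 4.3157), x⁻ = (-12.1612, 12.6834) → reset → x⁺ = (-9.8821, 9.9104), jump to mode 2
Mode 2: flow for 0.3737 to horizon, guard not reached → x = (-12.4273, 17.1854)

1 1.5785 1->0
2 2.6136 0->2
3 3.1074 2->3
4 4.3157 3->2
final: 2 -12.4273 17.1854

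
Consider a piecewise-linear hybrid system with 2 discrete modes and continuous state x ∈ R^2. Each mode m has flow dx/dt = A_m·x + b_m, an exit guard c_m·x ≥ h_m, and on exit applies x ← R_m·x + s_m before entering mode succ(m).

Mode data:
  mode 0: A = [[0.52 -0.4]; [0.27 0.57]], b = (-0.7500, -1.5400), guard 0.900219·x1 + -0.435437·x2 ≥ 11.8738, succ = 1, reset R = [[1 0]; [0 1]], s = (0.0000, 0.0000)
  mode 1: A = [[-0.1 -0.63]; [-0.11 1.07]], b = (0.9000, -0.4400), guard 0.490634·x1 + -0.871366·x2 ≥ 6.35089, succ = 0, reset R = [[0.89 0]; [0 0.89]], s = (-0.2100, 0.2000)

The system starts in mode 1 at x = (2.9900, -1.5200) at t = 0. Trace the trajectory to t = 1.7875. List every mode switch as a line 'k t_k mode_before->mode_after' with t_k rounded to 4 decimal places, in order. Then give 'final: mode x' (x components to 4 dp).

1 0.7893 1->0
final: 0 8.5646 -6.8094

Mode 1: guard c·x = 6.3509 hit at Δt = 0.7893 (t = 0.7893), x⁻ = (4.8066, -4.5820) → reset → x⁺ = (4.0678, -3.8780), jump to mode 0
Mode 0: flow for 0.9982 to horizon, guard not reached → x = (8.5646, -6.8094)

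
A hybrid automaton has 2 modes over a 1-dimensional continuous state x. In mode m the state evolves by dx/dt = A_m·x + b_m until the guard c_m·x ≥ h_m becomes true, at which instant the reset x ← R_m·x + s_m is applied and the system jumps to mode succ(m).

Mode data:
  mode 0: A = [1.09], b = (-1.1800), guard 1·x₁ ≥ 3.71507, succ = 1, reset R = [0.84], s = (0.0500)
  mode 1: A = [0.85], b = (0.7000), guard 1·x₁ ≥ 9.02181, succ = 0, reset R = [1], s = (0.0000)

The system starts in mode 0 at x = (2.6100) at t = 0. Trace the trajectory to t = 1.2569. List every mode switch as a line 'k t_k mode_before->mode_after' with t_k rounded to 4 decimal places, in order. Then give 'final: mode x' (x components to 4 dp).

1 0.4994 0->1
final: 1 6.7808

Mode 0: guard c·x = 3.7151 hit at Δt = 0.4994 (t = 0.4994), x⁻ = (3.7151) → reset → x⁺ = (3.1707), jump to mode 1
Mode 1: flow for 0.7575 to horizon, guard not reached → x = (6.7808)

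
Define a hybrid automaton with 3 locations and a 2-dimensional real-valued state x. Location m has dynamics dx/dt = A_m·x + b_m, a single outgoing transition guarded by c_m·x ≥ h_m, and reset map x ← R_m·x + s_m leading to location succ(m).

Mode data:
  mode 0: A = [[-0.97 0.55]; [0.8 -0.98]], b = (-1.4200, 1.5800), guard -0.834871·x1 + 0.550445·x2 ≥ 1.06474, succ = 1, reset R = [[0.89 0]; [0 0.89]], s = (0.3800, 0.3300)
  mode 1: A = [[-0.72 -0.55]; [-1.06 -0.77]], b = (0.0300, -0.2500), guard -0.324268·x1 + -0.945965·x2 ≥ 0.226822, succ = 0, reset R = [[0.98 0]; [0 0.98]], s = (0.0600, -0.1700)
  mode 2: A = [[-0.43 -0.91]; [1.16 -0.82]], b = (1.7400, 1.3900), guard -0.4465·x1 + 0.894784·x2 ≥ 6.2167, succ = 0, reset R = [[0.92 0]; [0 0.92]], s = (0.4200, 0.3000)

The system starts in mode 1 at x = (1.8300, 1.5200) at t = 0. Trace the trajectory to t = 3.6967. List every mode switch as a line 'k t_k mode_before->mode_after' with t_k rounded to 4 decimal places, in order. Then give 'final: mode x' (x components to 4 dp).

1 1.2629 1->0
2 2.7834 0->1
final: 1 -0.4044 0.6299

Mode 1: guard c·x = 0.2268 hit at Δt = 1.2629 (t = 1.2629), x⁻ = (0.7127, -0.4841) → reset → x⁺ = (0.7584, -0.6444), jump to mode 0
Mode 0: guard c·x = 1.0647 hit at Δt = 1.5205 (t = 2.7834), x⁻ = (-0.7094, 0.8584) → reset → x⁺ = (-0.2514, 1.0940), jump to mode 1
Mode 1: flow for 0.9133 to horizon, guard not reached → x = (-0.4044, 0.6299)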